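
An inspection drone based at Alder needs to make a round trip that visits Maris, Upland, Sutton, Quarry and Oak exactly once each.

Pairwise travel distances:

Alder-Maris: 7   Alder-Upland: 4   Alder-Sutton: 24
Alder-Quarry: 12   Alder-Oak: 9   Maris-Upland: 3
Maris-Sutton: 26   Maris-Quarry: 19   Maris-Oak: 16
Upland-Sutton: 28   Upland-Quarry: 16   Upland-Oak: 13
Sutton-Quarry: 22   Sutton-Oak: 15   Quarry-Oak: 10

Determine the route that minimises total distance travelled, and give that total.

70 — the shortest possible round trip.

Alder-Maris-Upland-Sutton-Quarry-Oak-Alder: 7+3+28+22+10+9 = 79
Alder-Maris-Upland-Sutton-Oak-Quarry-Alder: 7+3+28+15+10+12 = 75
Alder-Maris-Upland-Quarry-Sutton-Oak-Alder: 7+3+16+22+15+9 = 72
Alder-Maris-Upland-Quarry-Oak-Sutton-Alder: 7+3+16+10+15+24 = 75
Alder-Maris-Upland-Oak-Sutton-Quarry-Alder: 7+3+13+15+22+12 = 72
Alder-Maris-Upland-Oak-Quarry-Sutton-Alder: 7+3+13+10+22+24 = 79
Alder-Maris-Sutton-Upland-Quarry-Oak-Alder: 7+26+28+16+10+9 = 96
Alder-Maris-Sutton-Upland-Oak-Quarry-Alder: 7+26+28+13+10+12 = 96
Alder-Maris-Sutton-Quarry-Upland-Oak-Alder: 7+26+22+16+13+9 = 93
Alder-Maris-Sutton-Quarry-Oak-Upland-Alder: 7+26+22+10+13+4 = 82
Alder-Maris-Sutton-Oak-Upland-Quarry-Alder: 7+26+15+13+16+12 = 89
Alder-Maris-Sutton-Oak-Quarry-Upland-Alder: 7+26+15+10+16+4 = 78
Alder-Maris-Quarry-Upland-Sutton-Oak-Alder: 7+19+16+28+15+9 = 94
Alder-Maris-Quarry-Upland-Oak-Sutton-Alder: 7+19+16+13+15+24 = 94
… (46 more)
Alder-Upland-Maris-Sutton-Oak-Quarry-Alder: 4+3+26+15+10+12 = 70  ← best
The minimum is 70.
One optimal route: Alder → Upland → Maris → Sutton → Oak → Quarry → Alder (or its reverse).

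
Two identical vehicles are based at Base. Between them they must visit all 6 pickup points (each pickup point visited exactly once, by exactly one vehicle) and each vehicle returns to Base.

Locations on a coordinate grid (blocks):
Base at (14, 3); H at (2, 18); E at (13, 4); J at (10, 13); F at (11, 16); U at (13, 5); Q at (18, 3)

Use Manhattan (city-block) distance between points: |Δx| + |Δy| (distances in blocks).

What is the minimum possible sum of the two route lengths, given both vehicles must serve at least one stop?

Minimum combined distance: 62 blocks.

Check every non-empty split of the stops between the two vehicles; for each half take its own optimal tour:
  {H} + {E, J, F, U, Q}: 54 + 42 = 96
  {E} + {H, J, F, U, Q}: 4 + 62 = 66
  {H, E} + {J, F, U, Q}: 54 + 42 = 96
  {J} + {H, E, F, U, Q}: 28 + 62 = 90
  {H, J} + {E, F, U, Q}: 54 + 40 = 94
  {E, J} + {H, F, U, Q}: 28 + 62 = 90
  … (31 splits in total)
  {H, E, J, F, U} + {Q}: 54 + 8 = 62  ← best
Best: vehicle 1 Base → E → J → H → F → U → Base = 54; vehicle 2 Base → Q → Base = 8; combined 62.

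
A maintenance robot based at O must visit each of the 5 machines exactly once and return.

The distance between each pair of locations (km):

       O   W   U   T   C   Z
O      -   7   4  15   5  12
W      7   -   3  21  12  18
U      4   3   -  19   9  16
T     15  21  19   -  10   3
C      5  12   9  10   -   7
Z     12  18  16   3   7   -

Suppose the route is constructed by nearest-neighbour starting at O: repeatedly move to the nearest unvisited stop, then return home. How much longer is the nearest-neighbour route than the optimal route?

O: U=4, C=5, W=7, Z=12, T=15 ⇒ U
U: W=3, C=9, Z=16, T=19 ⇒ W
W: C=12, Z=18, T=21 ⇒ C
C: Z=7, T=10 ⇒ Z
Z: T=3 ⇒ T
NN route O → U → W → C → Z → T → O costs 44.
Optimal: O → U → W → T → Z → C → O costs 43 (by enumerating all 60 distinct tours).
Excess = 44 − 43 = 1.

The nearest-neighbour route is 1 km longer than optimal.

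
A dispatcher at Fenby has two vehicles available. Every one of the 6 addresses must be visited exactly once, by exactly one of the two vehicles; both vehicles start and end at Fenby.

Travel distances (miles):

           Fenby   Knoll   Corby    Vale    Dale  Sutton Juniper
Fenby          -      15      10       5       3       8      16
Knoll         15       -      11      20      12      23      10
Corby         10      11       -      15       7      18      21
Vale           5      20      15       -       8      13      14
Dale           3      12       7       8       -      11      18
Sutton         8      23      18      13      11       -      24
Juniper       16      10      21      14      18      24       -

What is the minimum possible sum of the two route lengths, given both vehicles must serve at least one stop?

Check every non-empty split of the stops between the two vehicles; for each half take its own optimal tour:
  {Knoll} + {Corby, Vale, Dale, Sutton, Juniper}: 30 + 66 = 96
  {Corby} + {Knoll, Vale, Dale, Sutton, Juniper}: 20 + 60 = 80
  {Knoll, Corby} + {Vale, Dale, Sutton, Juniper}: 36 + 56 = 92
  {Vale} + {Knoll, Corby, Dale, Sutton, Juniper}: 10 + 63 = 73
  {Knoll, Vale} + {Corby, Dale, Sutton, Juniper}: 40 + 63 = 103
  {Corby, Vale} + {Knoll, Dale, Sutton, Juniper}: 30 + 57 = 87
  … (31 splits in total)
  {Sutton} + {Knoll, Corby, Vale, Dale, Juniper}: 16 + 50 = 66  ← best
Best: vehicle 1 Fenby → Sutton → Fenby = 16; vehicle 2 Fenby → Vale → Juniper → Knoll → Corby → Dale → Fenby = 50; combined 66.

66 miles — the smallest possible combined total.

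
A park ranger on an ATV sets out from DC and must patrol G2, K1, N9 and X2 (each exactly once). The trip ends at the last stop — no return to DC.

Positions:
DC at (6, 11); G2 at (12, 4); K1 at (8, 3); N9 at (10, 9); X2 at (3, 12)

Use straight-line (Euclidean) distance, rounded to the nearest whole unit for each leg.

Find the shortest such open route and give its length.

There are 4! = 24 possible orderings.
DC - G2 - K1 - N9 - X2: 9+4+6+8 = 27
DC - G2 - K1 - X2 - N9: 9+4+10+8 = 31
DC - G2 - N9 - K1 - X2: 9+5+6+10 = 30
DC - G2 - N9 - X2 - K1: 9+5+8+10 = 32
DC - G2 - X2 - K1 - N9: 9+12+10+6 = 37
DC - G2 - X2 - N9 - K1: 9+12+8+6 = 35
DC - K1 - G2 - N9 - X2: 8+4+5+8 = 25
DC - K1 - G2 - X2 - N9: 8+4+12+8 = 32
DC - K1 - N9 - G2 - X2: 8+6+5+12 = 31
DC - K1 - N9 - X2 - G2: 8+6+8+12 = 34
DC - K1 - X2 - G2 - N9: 8+10+12+5 = 35
DC - K1 - X2 - N9 - G2: 8+10+8+5 = 31
DC - N9 - G2 - K1 - X2: 4+5+4+10 = 23
DC - N9 - G2 - X2 - K1: 4+5+12+10 = 31
… (10 more)
DC - X2 - N9 - G2 - K1: 3+8+5+4 = 20  ← best
The minimum is 20.
One shortest path: DC → X2 → N9 → G2 → K1.

Minimum one-way distance = 20.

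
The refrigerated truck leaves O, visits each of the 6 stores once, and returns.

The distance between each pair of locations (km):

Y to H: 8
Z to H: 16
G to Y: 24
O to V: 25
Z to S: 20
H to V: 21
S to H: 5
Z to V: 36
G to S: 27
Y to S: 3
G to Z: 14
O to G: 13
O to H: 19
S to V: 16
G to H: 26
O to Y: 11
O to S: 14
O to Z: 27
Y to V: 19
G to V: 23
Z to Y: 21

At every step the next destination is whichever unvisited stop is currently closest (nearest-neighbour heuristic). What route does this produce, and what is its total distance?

Nearest-neighbour total = 97 km; route O → Y → S → H → Z → G → V → O.

At O the remaining stops are Y 11, G 13, S 14, H 19, V 25, Z 27; go to Y.
At Y the remaining stops are S 3, H 8, V 19, Z 21, G 24; go to S.
At S the remaining stops are H 5, V 16, Z 20, G 27; go to H.
At H the remaining stops are Z 16, V 21, G 26; go to Z.
At Z the remaining stops are G 14, V 36; go to G.
At G the remaining stops are V 23; go to V.
Return V→O: 25.
Total = 11 + 3 + 5 + 16 + 14 + 23 + 25 = 97.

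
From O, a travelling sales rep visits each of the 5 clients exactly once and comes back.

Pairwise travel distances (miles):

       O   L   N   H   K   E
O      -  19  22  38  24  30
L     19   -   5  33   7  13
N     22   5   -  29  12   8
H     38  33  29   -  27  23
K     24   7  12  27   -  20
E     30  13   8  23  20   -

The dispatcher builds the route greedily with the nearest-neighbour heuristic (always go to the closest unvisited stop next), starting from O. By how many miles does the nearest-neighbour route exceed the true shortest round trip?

Excess over optimum: 12 miles.

O: L=19, N=22, K=24, E=30, H=38 ⇒ L
L: N=5, K=7, E=13, H=33 ⇒ N
N: E=8, K=12, H=29 ⇒ E
E: K=20, H=23 ⇒ K
K: H=27 ⇒ H
NN route O → L → N → E → K → H → O costs 117.
Optimal: O → H → E → N → L → K → O costs 105 (by enumerating all 60 distinct tours).
Excess = 117 − 105 = 12.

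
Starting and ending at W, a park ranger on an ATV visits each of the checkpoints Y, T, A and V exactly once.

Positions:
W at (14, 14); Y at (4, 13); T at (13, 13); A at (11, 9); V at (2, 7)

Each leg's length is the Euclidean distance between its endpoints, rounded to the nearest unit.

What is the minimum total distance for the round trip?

W→Y→T→A→V→W: 10+9+4+9+14 = 46
W→Y→T→V→A→W: 10+9+13+9+6 = 47
W→Y→A→T→V→W: 10+8+4+13+14 = 49
W→Y→A→V→T→W: 10+8+9+13+1 = 41
W→Y→V→T→A→W: 10+6+13+4+6 = 39
W→Y→V→A→T→W: 10+6+9+4+1 = 30
W→T→Y→A→V→W: 1+9+8+9+14 = 41
W→T→Y→V→A→W: 1+9+6+9+6 = 31
W→T→A→Y→V→W: 1+4+8+6+14 = 33
W→T→V→Y→A→W: 1+13+6+8+6 = 34
W→A→Y→T→V→W: 6+8+9+13+14 = 50
W→A→T→Y→V→W: 6+4+9+6+14 = 39
The minimum is 30.
One optimal route: W → Y → V → A → T → W (or its reverse).

30 — the shortest possible round trip.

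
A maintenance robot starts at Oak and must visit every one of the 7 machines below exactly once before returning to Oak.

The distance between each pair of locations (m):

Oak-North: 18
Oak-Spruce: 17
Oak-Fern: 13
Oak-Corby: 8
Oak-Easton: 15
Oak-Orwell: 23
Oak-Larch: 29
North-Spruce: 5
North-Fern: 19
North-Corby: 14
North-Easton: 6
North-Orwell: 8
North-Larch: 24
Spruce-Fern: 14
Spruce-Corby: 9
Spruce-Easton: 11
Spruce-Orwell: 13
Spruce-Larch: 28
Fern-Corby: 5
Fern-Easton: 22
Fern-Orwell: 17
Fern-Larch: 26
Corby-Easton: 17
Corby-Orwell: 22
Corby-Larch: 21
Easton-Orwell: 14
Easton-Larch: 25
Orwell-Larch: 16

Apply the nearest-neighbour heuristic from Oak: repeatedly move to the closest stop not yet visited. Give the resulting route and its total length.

Nearest-neighbour total = 97 m; route Oak → Corby → Fern → Spruce → North → Easton → Orwell → Larch → Oak.

From Oak: distances to unvisited — Corby=8, Fern=13, Easton=15, Spruce=17, North=18, Orwell=23, Larch=29. Nearest is Corby (8).
From Corby: distances to unvisited — Fern=5, Spruce=9, North=14, Easton=17, Larch=21, Orwell=22. Nearest is Fern (5).
From Fern: distances to unvisited — Spruce=14, Orwell=17, North=19, Easton=22, Larch=26. Nearest is Spruce (14).
From Spruce: distances to unvisited — North=5, Easton=11, Orwell=13, Larch=28. Nearest is North (5).
From North: distances to unvisited — Easton=6, Orwell=8, Larch=24. Nearest is Easton (6).
From Easton: distances to unvisited — Orwell=14, Larch=25. Nearest is Orwell (14).
From Orwell: distances to unvisited — Larch=16. Nearest is Larch (16).
Return Larch→Oak: 29.
Total = 8 + 5 + 14 + 5 + 6 + 14 + 16 + 29 = 97.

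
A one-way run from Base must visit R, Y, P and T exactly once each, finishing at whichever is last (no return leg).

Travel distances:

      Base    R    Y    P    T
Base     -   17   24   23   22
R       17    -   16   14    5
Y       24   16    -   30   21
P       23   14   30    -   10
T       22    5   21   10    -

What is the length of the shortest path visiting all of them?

There are 4! = 24 possible orderings.
Base - R - Y - P - T: 17+16+30+10 = 73
Base - R - Y - T - P: 17+16+21+10 = 64
Base - R - P - Y - T: 17+14+30+21 = 82
Base - R - P - T - Y: 17+14+10+21 = 62
Base - R - T - Y - P: 17+5+21+30 = 73
Base - R - T - P - Y: 17+5+10+30 = 62
Base - Y - R - P - T: 24+16+14+10 = 64
Base - Y - R - T - P: 24+16+5+10 = 55
Base - Y - P - R - T: 24+30+14+5 = 73
Base - Y - P - T - R: 24+30+10+5 = 69
Base - Y - T - R - P: 24+21+5+14 = 64
Base - Y - T - P - R: 24+21+10+14 = 69
Base - P - R - Y - T: 23+14+16+21 = 74
Base - P - R - T - Y: 23+14+5+21 = 63
… (10 more)
Base - P - T - R - Y: 23+10+5+16 = 54  ← best
The minimum is 54.
One shortest path: Base → P → T → R → Y.

Minimum one-way distance = 54.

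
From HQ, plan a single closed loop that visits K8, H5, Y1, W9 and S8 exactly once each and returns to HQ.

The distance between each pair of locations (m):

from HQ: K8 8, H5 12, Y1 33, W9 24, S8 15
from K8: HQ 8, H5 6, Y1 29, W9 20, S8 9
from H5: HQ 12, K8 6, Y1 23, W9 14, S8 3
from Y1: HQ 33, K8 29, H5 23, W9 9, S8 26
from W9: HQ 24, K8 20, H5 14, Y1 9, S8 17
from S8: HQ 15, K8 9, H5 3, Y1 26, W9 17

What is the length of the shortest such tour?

76 m — the shortest possible round trip.

There are 60 distinct closed tours to check (reversals are equivalent).
HQ → K8 → H5 → Y1 → W9 → S8 → HQ: 8+6+23+9+17+15 = 78
HQ → K8 → H5 → Y1 → S8 → W9 → HQ: 8+6+23+26+17+24 = 104
HQ → K8 → H5 → W9 → Y1 → S8 → HQ: 8+6+14+9+26+15 = 78
HQ → K8 → H5 → W9 → S8 → Y1 → HQ: 8+6+14+17+26+33 = 104
HQ → K8 → H5 → S8 → Y1 → W9 → HQ: 8+6+3+26+9+24 = 76
HQ → K8 → H5 → S8 → W9 → Y1 → HQ: 8+6+3+17+9+33 = 76
HQ → K8 → Y1 → H5 → W9 → S8 → HQ: 8+29+23+14+17+15 = 106
HQ → K8 → Y1 → H5 → S8 → W9 → HQ: 8+29+23+3+17+24 = 104
HQ → K8 → Y1 → W9 → H5 → S8 → HQ: 8+29+9+14+3+15 = 78
HQ → K8 → Y1 → W9 → S8 → H5 → HQ: 8+29+9+17+3+12 = 78
HQ → K8 → Y1 → S8 → H5 → W9 → HQ: 8+29+26+3+14+24 = 104
HQ → K8 → Y1 → S8 → W9 → H5 → HQ: 8+29+26+17+14+12 = 106
HQ → K8 → W9 → H5 → Y1 → S8 → HQ: 8+20+14+23+26+15 = 106
HQ → K8 → W9 → H5 → S8 → Y1 → HQ: 8+20+14+3+26+33 = 104
… (46 more)
The minimum is 76.
One optimal route: HQ → K8 → H5 → S8 → Y1 → W9 → HQ (or its reverse).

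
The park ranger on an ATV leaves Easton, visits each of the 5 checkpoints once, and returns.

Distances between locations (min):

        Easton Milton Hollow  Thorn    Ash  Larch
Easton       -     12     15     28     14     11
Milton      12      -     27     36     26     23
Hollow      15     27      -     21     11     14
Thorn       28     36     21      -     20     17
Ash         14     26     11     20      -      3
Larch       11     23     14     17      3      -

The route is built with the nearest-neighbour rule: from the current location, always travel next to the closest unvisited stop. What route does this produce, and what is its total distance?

From Easton: distances to unvisited — Larch=11, Milton=12, Ash=14, Hollow=15, Thorn=28. Nearest is Larch (11).
From Larch: distances to unvisited — Ash=3, Hollow=14, Thorn=17, Milton=23. Nearest is Ash (3).
From Ash: distances to unvisited — Hollow=11, Thorn=20, Milton=26. Nearest is Hollow (11).
From Hollow: distances to unvisited — Thorn=21, Milton=27. Nearest is Thorn (21).
From Thorn: distances to unvisited — Milton=36. Nearest is Milton (36).
Return Milton→Easton: 12.
Total = 11 + 3 + 11 + 21 + 36 + 12 = 94.

Nearest-neighbour total = 94 min; route Easton → Larch → Ash → Hollow → Thorn → Milton → Easton.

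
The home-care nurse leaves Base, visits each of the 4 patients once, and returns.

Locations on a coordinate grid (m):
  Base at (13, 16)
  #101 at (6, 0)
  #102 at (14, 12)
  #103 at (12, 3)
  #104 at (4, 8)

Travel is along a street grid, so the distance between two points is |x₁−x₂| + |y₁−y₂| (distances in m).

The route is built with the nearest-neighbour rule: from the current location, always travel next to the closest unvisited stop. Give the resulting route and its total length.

At Base the remaining stops are #102 5, #103 14, #104 17, #101 23; go to #102.
At #102 the remaining stops are #103 11, #104 14, #101 20; go to #103.
At #103 the remaining stops are #101 9, #104 13; go to #101.
At #101 the remaining stops are #104 10; go to #104.
Return #104→Base: 17.
Total = 5 + 11 + 9 + 10 + 17 = 52.

52 m along Base → #102 → #103 → #101 → #104 → Base.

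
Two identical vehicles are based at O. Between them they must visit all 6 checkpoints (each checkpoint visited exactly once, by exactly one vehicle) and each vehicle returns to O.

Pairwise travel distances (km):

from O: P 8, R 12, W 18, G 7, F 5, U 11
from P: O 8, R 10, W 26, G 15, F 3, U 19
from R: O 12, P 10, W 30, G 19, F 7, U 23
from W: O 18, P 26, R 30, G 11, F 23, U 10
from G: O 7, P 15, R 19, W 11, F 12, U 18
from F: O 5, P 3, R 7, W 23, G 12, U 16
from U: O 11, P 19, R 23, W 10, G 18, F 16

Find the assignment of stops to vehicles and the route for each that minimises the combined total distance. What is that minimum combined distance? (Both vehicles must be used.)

69 km — the smallest possible combined total.

Check every non-empty split of the stops between the two vehicles; for each half take its own optimal tour:
  {P} + {R, W, G, F, U}: 16 + 63 = 79
  {R} + {P, W, G, F, U}: 24 + 55 = 79
  {P, R} + {W, G, F, U}: 30 + 49 = 79
  {W} + {P, R, G, F, U}: 36 + 66 = 102
  {P, W} + {R, G, F, U}: 52 + 60 = 112
  {R, W} + {P, G, F, U}: 60 + 52 = 112
  … (31 splits in total)
  {P, R, F} + {W, G, U}: 30 + 39 = 69  ← best
Best: vehicle 1 O → P → R → F → O = 30; vehicle 2 O → G → W → U → O = 39; combined 69.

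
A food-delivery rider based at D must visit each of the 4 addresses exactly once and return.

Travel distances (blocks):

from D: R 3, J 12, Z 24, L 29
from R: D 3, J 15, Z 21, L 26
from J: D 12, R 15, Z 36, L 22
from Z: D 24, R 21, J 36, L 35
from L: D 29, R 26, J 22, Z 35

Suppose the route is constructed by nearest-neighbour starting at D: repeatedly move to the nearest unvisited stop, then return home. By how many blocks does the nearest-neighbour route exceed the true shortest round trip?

6 blocks longer than the optimal tour.

From D: R=3, J=12, Z=24, L=29 → choose R (3).
From R: J=15, Z=21, L=26 → choose J (15).
From J: L=22, Z=36 → choose L (22).
From L: Z=35 → choose Z (35).
NN route D → R → J → L → Z → D costs 99.
Optimal: D → R → Z → L → J → D costs 93 (by enumerating all 12 distinct tours).
Excess = 99 − 93 = 6.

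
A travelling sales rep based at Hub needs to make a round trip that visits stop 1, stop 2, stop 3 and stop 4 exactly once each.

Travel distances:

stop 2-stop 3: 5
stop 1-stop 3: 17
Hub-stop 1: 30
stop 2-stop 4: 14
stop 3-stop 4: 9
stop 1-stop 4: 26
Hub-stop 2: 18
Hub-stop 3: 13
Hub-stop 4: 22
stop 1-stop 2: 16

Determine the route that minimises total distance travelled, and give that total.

Hub → stop 1 → stop 2 → stop 3 → stop 4 → Hub: 30+16+5+9+22 = 82
Hub → stop 1 → stop 2 → stop 4 → stop 3 → Hub: 30+16+14+9+13 = 82
Hub → stop 1 → stop 3 → stop 2 → stop 4 → Hub: 30+17+5+14+22 = 88
Hub → stop 1 → stop 3 → stop 4 → stop 2 → Hub: 30+17+9+14+18 = 88
Hub → stop 1 → stop 4 → stop 2 → stop 3 → Hub: 30+26+14+5+13 = 88
Hub → stop 1 → stop 4 → stop 3 → stop 2 → Hub: 30+26+9+5+18 = 88
Hub → stop 2 → stop 1 → stop 3 → stop 4 → Hub: 18+16+17+9+22 = 82
Hub → stop 2 → stop 1 → stop 4 → stop 3 → Hub: 18+16+26+9+13 = 82
Hub → stop 2 → stop 3 → stop 1 → stop 4 → Hub: 18+5+17+26+22 = 88
Hub → stop 2 → stop 4 → stop 1 → stop 3 → Hub: 18+14+26+17+13 = 88
Hub → stop 3 → stop 1 → stop 2 → stop 4 → Hub: 13+17+16+14+22 = 82
Hub → stop 3 → stop 2 → stop 1 → stop 4 → Hub: 13+5+16+26+22 = 82
The minimum is 82.
One optimal route: Hub → stop 1 → stop 2 → stop 3 → stop 4 → Hub (or its reverse).

82 — the shortest possible round trip.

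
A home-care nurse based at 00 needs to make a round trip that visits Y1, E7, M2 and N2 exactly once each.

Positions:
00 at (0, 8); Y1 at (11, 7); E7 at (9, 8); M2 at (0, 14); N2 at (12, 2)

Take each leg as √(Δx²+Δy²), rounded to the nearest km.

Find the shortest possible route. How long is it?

With 4 stops there are 4!/2 = 12 distinct round trips (a route and its reverse cost the same).
00-Y1-E7-M2-N2-00: 11+2+11+17+13 = 54
00-Y1-E7-N2-M2-00: 11+2+7+17+6 = 43
00-Y1-M2-E7-N2-00: 11+13+11+7+13 = 55
00-Y1-M2-N2-E7-00: 11+13+17+7+9 = 57
00-Y1-N2-E7-M2-00: 11+5+7+11+6 = 40
00-Y1-N2-M2-E7-00: 11+5+17+11+9 = 53
00-E7-Y1-M2-N2-00: 9+2+13+17+13 = 54
00-E7-Y1-N2-M2-00: 9+2+5+17+6 = 39
00-E7-M2-Y1-N2-00: 9+11+13+5+13 = 51
00-E7-N2-Y1-M2-00: 9+7+5+13+6 = 40
00-M2-Y1-E7-N2-00: 6+13+2+7+13 = 41
00-M2-E7-Y1-N2-00: 6+11+2+5+13 = 37
The minimum is 37.
One optimal route: 00 → M2 → E7 → Y1 → N2 → 00 (or its reverse).

37 km — the shortest possible round trip.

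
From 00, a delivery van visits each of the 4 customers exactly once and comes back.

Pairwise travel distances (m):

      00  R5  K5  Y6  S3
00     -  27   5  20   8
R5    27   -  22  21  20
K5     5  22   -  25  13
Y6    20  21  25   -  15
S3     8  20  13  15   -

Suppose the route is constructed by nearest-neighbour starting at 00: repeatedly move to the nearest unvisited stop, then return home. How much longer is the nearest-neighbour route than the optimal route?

The nearest-neighbour route is 10 m longer than optimal.

00: K5=5, S3=8, Y6=20, R5=27 ⇒ K5
K5: S3=13, R5=22, Y6=25 ⇒ S3
S3: Y6=15, R5=20 ⇒ Y6
Y6: R5=21 ⇒ R5
NN route 00 → K5 → S3 → Y6 → R5 → 00 costs 81.
Optimal: 00 → K5 → R5 → Y6 → S3 → 00 costs 71 (by enumerating all 12 distinct tours).
Excess = 81 − 71 = 10.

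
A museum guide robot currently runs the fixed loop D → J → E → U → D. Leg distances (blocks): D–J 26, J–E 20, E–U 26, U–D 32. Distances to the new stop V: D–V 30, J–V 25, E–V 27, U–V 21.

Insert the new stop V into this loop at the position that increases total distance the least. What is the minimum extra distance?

Insertion cost between consecutive stops i–j is d(i,V) + d(V,j) − d(i,j):
  between D and J: 30 + 25 − 26 = 29
  between J and E: 25 + 27 − 20 = 32
  between E and U: 27 + 21 − 26 = 22
  between U and D: 21 + 30 − 32 = 19
Cheapest insertion is between U and D, adding 19.
New total = 104 + 19 = 123.

Adding 19 blocks by placing V on the U–D leg.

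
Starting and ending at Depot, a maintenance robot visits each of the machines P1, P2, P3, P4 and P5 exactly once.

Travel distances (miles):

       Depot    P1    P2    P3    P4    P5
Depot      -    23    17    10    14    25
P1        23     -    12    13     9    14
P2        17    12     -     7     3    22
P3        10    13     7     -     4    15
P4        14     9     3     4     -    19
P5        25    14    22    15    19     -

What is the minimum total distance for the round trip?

Depot-P1-P2-P3-P4-P5-Depot: 23+12+7+4+19+25 = 90
Depot-P1-P2-P3-P5-P4-Depot: 23+12+7+15+19+14 = 90
Depot-P1-P2-P4-P3-P5-Depot: 23+12+3+4+15+25 = 82
Depot-P1-P2-P4-P5-P3-Depot: 23+12+3+19+15+10 = 82
Depot-P1-P2-P5-P3-P4-Depot: 23+12+22+15+4+14 = 90
Depot-P1-P2-P5-P4-P3-Depot: 23+12+22+19+4+10 = 90
Depot-P1-P3-P2-P4-P5-Depot: 23+13+7+3+19+25 = 90
Depot-P1-P3-P2-P5-P4-Depot: 23+13+7+22+19+14 = 98
Depot-P1-P3-P4-P2-P5-Depot: 23+13+4+3+22+25 = 90
Depot-P1-P3-P4-P5-P2-Depot: 23+13+4+19+22+17 = 98
Depot-P1-P3-P5-P2-P4-Depot: 23+13+15+22+3+14 = 90
Depot-P1-P3-P5-P4-P2-Depot: 23+13+15+19+3+17 = 90
Depot-P1-P4-P2-P3-P5-Depot: 23+9+3+7+15+25 = 82
Depot-P1-P4-P2-P5-P3-Depot: 23+9+3+22+15+10 = 82
… (46 more)
Depot-P2-P4-P1-P5-P3-Depot: 17+3+9+14+15+10 = 68  ← best
The minimum is 68.
One optimal route: Depot → P2 → P4 → P1 → P5 → P3 → Depot (or its reverse).

68 miles — the shortest possible round trip.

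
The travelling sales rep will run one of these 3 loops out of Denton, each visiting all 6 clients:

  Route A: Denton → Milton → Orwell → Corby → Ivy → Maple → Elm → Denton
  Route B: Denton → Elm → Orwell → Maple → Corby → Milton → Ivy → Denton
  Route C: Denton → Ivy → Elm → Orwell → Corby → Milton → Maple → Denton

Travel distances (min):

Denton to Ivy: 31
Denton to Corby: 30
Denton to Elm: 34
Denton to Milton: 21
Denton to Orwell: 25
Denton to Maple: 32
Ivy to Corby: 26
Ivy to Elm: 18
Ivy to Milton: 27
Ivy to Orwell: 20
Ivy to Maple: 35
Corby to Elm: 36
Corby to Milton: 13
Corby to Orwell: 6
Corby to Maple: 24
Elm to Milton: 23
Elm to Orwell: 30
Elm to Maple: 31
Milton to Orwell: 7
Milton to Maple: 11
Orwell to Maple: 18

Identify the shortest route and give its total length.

Shortest is Route C, total 141 min.

Route A: 21 + 7 + 6 + 26 + 35 + 31 + 34 = 160
Route B: 34 + 30 + 18 + 24 + 13 + 27 + 31 = 177
Route C: 31 + 18 + 30 + 6 + 13 + 11 + 32 = 141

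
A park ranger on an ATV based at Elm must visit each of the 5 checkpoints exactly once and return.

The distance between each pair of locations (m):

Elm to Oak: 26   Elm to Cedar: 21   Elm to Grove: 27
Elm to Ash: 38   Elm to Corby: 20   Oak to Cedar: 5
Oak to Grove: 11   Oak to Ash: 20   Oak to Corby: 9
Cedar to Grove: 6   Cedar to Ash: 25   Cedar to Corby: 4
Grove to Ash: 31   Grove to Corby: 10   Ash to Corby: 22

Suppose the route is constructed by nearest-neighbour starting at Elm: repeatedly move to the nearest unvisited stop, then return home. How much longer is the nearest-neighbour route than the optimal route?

10 m longer than the optimal tour.

Elm: Corby=20, Cedar=21, Oak=26, Grove=27, Ash=38 ⇒ Corby
Corby: Cedar=4, Oak=9, Grove=10, Ash=22 ⇒ Cedar
Cedar: Oak=5, Grove=6, Ash=25 ⇒ Oak
Oak: Grove=11, Ash=20 ⇒ Grove
Grove: Ash=31 ⇒ Ash
NN route Elm → Corby → Cedar → Oak → Grove → Ash → Elm costs 109.
Optimal: Elm → Ash → Oak → Cedar → Grove → Corby → Elm costs 99 (by enumerating all 60 distinct tours).
Excess = 109 − 99 = 10.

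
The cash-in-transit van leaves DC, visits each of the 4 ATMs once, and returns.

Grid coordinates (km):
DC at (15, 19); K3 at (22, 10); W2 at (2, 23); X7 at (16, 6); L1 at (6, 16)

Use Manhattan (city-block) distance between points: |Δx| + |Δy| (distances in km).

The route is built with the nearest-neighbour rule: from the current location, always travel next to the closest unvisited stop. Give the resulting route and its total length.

Nearest-neighbour total = 80 km; route DC → L1 → W2 → X7 → K3 → DC.

At DC the remaining stops are L1 12, X7 14, K3 16, W2 17; go to L1.
At L1 the remaining stops are W2 11, X7 20, K3 22; go to W2.
At W2 the remaining stops are X7 31, K3 33; go to X7.
At X7 the remaining stops are K3 10; go to K3.
Return K3→DC: 16.
Total = 12 + 11 + 31 + 10 + 16 = 80.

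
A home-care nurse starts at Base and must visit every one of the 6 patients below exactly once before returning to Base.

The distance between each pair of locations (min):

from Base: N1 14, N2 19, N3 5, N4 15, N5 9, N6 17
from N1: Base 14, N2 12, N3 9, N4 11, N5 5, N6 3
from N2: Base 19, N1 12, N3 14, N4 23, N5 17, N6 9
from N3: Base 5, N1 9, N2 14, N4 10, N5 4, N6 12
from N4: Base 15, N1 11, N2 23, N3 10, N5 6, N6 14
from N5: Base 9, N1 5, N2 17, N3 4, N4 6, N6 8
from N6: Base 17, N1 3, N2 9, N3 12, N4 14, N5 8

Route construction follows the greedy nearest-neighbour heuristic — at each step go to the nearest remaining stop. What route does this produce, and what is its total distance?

64 min along Base → N3 → N5 → N1 → N6 → N2 → N4 → Base.

Base → [N3:5 / N5:9 / N1:14 / N4:15 / N6:17 / N2:19] → N3 (5)
N3 → [N5:4 / N1:9 / N4:10 / N6:12 / N2:14] → N5 (4)
N5 → [N1:5 / N4:6 / N6:8 / N2:17] → N1 (5)
N1 → [N6:3 / N4:11 / N2:12] → N6 (3)
N6 → [N2:9 / N4:14] → N2 (9)
N2 → [N4:23] → N4 (23)
Return N4→Base: 15.
Total = 5 + 4 + 5 + 3 + 9 + 23 + 15 = 64.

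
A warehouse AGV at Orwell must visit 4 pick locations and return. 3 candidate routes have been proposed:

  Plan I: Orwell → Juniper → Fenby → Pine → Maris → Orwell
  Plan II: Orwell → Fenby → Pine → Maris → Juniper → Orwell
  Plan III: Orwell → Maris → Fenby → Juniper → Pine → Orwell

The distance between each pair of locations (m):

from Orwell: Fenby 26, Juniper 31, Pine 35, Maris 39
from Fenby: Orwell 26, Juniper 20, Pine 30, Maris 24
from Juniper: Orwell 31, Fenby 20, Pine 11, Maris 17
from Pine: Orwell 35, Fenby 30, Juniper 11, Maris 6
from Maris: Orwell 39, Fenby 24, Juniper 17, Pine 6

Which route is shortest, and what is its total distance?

110 m — Plan II is the shortest.

Plan I: 31 + 20 + 30 + 6 + 39 = 126
Plan II: 26 + 30 + 6 + 17 + 31 = 110
Plan III: 39 + 24 + 20 + 11 + 35 = 129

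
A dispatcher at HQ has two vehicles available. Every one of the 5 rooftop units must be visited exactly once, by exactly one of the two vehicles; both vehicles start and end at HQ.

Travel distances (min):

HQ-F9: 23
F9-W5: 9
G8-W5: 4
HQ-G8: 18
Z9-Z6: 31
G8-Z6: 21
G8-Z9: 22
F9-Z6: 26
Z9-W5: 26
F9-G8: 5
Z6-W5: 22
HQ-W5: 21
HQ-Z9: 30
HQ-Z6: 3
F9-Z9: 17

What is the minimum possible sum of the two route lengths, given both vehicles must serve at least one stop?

Check every non-empty split of the stops between the two vehicles; for each half take its own optimal tour:
  {F9} + {G8, Z9, Z6, W5}: 46 + 81 = 127
  {G8} + {F9, Z9, Z6, W5}: 36 + 81 = 117
  {F9, G8} + {Z9, Z6, W5}: 46 + 81 = 127
  {Z9} + {F9, G8, Z6, W5}: 60 + 57 = 117
  {F9, Z9} + {G8, Z6, W5}: 70 + 47 = 117
  {G8, Z9} + {F9, Z6, W5}: 70 + 57 = 127
  … (15 splits in total)
  {Z6} + {F9, G8, Z9, W5}: 6 + 77 = 83  ← best
Best: vehicle 1 HQ → Z6 → HQ = 6; vehicle 2 HQ → Z9 → F9 → G8 → W5 → HQ = 77; combined 83.

Minimum combined distance: 83 min.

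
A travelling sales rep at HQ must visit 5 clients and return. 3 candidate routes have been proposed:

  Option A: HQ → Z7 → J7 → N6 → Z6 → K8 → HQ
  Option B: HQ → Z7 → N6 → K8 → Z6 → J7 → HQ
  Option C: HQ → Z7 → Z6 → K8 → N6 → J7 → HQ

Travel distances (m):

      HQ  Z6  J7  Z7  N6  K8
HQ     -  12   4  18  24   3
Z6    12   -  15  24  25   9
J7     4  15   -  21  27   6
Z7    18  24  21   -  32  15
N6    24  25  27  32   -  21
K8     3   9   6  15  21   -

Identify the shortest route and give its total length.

99 m — Option B is the shortest.

Option A: 18 + 21 + 27 + 25 + 9 + 3 = 103
Option B: 18 + 32 + 21 + 9 + 15 + 4 = 99
Option C: 18 + 24 + 9 + 21 + 27 + 4 = 103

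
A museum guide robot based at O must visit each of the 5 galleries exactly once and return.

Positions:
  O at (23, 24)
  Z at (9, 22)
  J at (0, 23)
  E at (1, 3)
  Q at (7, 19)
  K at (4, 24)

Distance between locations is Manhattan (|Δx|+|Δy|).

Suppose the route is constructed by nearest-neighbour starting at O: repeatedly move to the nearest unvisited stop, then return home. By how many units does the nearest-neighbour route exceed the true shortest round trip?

Excess over optimum: 10.

O: Z=16, K=19, Q=21, J=24, E=43 ⇒ Z
Z: Q=5, K=7, J=10, E=27 ⇒ Q
Q: K=8, J=11, E=22 ⇒ K
K: J=5, E=24 ⇒ J
J: E=21 ⇒ E
NN route O → Z → Q → K → J → E → O costs 98.
Optimal: O → Z → Q → E → J → K → O costs 88 (by enumerating all 60 distinct tours).
Excess = 98 − 88 = 10.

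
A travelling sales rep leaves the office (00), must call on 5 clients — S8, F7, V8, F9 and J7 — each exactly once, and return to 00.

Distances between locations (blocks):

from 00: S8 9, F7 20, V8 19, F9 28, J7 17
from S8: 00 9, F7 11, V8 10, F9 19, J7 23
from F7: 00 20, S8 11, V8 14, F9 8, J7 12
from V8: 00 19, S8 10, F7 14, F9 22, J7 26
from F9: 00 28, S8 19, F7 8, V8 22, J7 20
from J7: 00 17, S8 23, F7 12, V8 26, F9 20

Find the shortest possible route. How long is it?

Shortest round trip = 78 blocks.

There are 60 distinct closed tours to check (reversals are equivalent).
00-S8-F7-V8-F9-J7-00: 9+11+14+22+20+17 = 93
00-S8-F7-V8-J7-F9-00: 9+11+14+26+20+28 = 108
00-S8-F7-F9-V8-J7-00: 9+11+8+22+26+17 = 93
00-S8-F7-F9-J7-V8-00: 9+11+8+20+26+19 = 93
00-S8-F7-J7-V8-F9-00: 9+11+12+26+22+28 = 108
00-S8-F7-J7-F9-V8-00: 9+11+12+20+22+19 = 93
00-S8-V8-F7-F9-J7-00: 9+10+14+8+20+17 = 78
00-S8-V8-F7-J7-F9-00: 9+10+14+12+20+28 = 93
00-S8-V8-F9-F7-J7-00: 9+10+22+8+12+17 = 78
00-S8-V8-F9-J7-F7-00: 9+10+22+20+12+20 = 93
00-S8-V8-J7-F7-F9-00: 9+10+26+12+8+28 = 93
00-S8-V8-J7-F9-F7-00: 9+10+26+20+8+20 = 93
00-S8-F9-F7-V8-J7-00: 9+19+8+14+26+17 = 93
00-S8-F9-F7-J7-V8-00: 9+19+8+12+26+19 = 93
… (46 more)
The minimum is 78.
One optimal route: 00 → S8 → V8 → F7 → F9 → J7 → 00 (or its reverse).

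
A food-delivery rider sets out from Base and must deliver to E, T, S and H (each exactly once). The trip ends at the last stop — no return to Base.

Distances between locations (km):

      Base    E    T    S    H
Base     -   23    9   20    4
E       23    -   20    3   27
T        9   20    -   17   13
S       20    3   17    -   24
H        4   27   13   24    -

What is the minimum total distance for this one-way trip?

There are 4! = 24 possible orderings.
Base → E → T → S → H: 23+20+17+24 = 84
Base → E → T → H → S: 23+20+13+24 = 80
Base → E → S → T → H: 23+3+17+13 = 56
Base → E → S → H → T: 23+3+24+13 = 63
Base → E → H → T → S: 23+27+13+17 = 80
Base → E → H → S → T: 23+27+24+17 = 91
Base → T → E → S → H: 9+20+3+24 = 56
Base → T → E → H → S: 9+20+27+24 = 80
Base → T → S → E → H: 9+17+3+27 = 56
Base → T → S → H → E: 9+17+24+27 = 77
Base → T → H → E → S: 9+13+27+3 = 52
Base → T → H → S → E: 9+13+24+3 = 49
Base → S → E → T → H: 20+3+20+13 = 56
Base → S → E → H → T: 20+3+27+13 = 63
… (10 more)
Base → H → T → S → E: 4+13+17+3 = 37  ← best
The minimum is 37.
One shortest path: Base → H → T → S → E.

Minimum one-way distance = 37 km.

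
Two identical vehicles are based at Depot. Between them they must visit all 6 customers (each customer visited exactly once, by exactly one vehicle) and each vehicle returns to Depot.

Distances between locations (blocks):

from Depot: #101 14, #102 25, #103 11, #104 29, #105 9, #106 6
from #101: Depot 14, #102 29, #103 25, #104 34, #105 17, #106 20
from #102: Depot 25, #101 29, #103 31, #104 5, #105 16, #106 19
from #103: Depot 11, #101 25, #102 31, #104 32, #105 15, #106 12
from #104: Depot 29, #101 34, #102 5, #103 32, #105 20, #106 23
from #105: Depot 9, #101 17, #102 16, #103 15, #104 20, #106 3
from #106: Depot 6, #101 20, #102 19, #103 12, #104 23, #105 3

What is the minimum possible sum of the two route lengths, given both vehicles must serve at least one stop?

99 blocks — the smallest possible combined total.

Check every non-empty split of the stops between the two vehicles; for each half take its own optimal tour:
  {#101} + {#102, #103, #104, #105, #106}: 28 + 73 = 101
  {#102} + {#101, #103, #104, #105, #106}: 50 + 94 = 144
  {#101, #102} + {#103, #104, #105, #106}: 68 + 72 = 140
  {#103} + {#101, #102, #104, #105, #106}: 22 + 77 = 99
  {#101, #103} + {#102, #104, #105, #106}: 50 + 59 = 109
  {#102, #103} + {#101, #104, #105, #106}: 67 + 77 = 144
  … (31 splits in total)
Best: vehicle 1 Depot → #103 → Depot = 22; vehicle 2 Depot → #101 → #102 → #104 → #105 → #106 → Depot = 77; combined 99.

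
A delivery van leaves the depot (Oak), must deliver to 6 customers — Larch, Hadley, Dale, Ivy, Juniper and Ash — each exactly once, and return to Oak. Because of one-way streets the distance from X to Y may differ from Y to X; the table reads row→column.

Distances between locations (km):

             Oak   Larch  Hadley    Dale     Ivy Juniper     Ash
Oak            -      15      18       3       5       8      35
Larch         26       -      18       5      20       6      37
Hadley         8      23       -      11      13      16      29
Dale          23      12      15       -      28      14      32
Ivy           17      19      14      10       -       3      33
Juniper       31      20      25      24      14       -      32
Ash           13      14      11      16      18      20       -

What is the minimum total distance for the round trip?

Minimum total distance: 82 km.

Oak→Larch→Hadley→Dale→Ivy→Juniper→Ash→Oak: 15+18+11+28+3+32+13 = 120
Oak→Larch→Hadley→Dale→Ivy→Ash→Juniper→Oak: 15+18+11+28+33+20+31 = 156
Oak→Larch→Hadley→Dale→Juniper→Ivy→Ash→Oak: 15+18+11+14+14+33+13 = 118
Oak→Larch→Hadley→Dale→Juniper→Ash→Ivy→Oak: 15+18+11+14+32+18+17 = 125
Oak→Larch→Hadley→Dale→Ash→Ivy→Juniper→Oak: 15+18+11+32+18+3+31 = 128
Oak→Larch→Hadley→Dale→Ash→Juniper→Ivy→Oak: 15+18+11+32+20+14+17 = 127
Oak→Larch→Hadley→Ivy→Dale→Juniper→Ash→Oak: 15+18+13+10+14+32+13 = 115
Oak→Larch→Hadley→Ivy→Dale→Ash→Juniper→Oak: 15+18+13+10+32+20+31 = 139
… (712 more)
Oak→Ivy→Juniper→Ash→Larch→Dale→Hadley→Oak: 5+3+32+14+5+15+8 = 82  ← best
The minimum is 82.
One optimal route: Oak → Ivy → Juniper → Ash → Larch → Dale → Hadley → Oak.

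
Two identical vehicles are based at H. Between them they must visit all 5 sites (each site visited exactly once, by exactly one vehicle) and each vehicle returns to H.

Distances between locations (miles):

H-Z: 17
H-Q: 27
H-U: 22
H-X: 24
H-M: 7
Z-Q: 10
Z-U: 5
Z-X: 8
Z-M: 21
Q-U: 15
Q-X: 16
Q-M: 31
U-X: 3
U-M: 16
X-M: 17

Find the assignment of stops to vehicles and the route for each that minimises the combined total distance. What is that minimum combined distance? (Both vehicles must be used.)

There are 2^4 − 1 = 15 ways to divide the 5 stops into two non-empty groups. For each, the best each vehicle can do is its own shortest tour through its group:
  {Z} + {Q, U, X, M}: 34 + 69 = 103
  {Q} + {Z, U, X, M}: 54 + 49 = 103
  {Z, Q} + {U, X, M}: 54 + 49 = 103
  {U} + {Z, Q, X, M}: 44 + 67 = 111
  {Z, U} + {Q, X, M}: 44 + 67 = 111
  {Q, U} + {Z, X, M}: 64 + 49 = 113
  … (15 splits in total)
  {Z, Q, U, X} + {M}: 68 + 14 = 82  ← best
Best: vehicle 1 H → Z → Q → X → U → H = 68; vehicle 2 H → M → H = 14; combined 82.

82 miles — the smallest possible combined total.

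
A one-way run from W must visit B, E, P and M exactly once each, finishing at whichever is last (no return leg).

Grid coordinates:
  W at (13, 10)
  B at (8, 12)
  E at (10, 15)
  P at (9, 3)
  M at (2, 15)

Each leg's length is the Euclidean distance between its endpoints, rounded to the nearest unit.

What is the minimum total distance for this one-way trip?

There are 4! = 24 possible orderings.
W→B→E→P→M: 5+4+12+14 = 35
W→B→E→M→P: 5+4+8+14 = 31
W→B→P→E→M: 5+9+12+8 = 34
W→B→P→M→E: 5+9+14+8 = 36
W→B→M→E→P: 5+7+8+12 = 32
W→B→M→P→E: 5+7+14+12 = 38
W→E→B→P→M: 6+4+9+14 = 33
W→E→B→M→P: 6+4+7+14 = 31
W→E→P→B→M: 6+12+9+7 = 34
W→E→P→M→B: 6+12+14+7 = 39
W→E→M→B→P: 6+8+7+9 = 30
W→E→M→P→B: 6+8+14+9 = 37
W→P→B→E→M: 8+9+4+8 = 29
W→P→B→M→E: 8+9+7+8 = 32
… (10 more)
The minimum is 29.
One shortest path: W → P → B → E → M.

29 — the minimum one-way total.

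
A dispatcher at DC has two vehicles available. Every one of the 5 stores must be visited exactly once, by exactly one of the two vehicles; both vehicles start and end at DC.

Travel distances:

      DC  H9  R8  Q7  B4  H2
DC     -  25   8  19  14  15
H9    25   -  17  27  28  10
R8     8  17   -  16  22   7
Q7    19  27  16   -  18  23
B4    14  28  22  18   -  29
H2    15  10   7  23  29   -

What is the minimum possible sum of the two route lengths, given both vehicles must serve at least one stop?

99 — the smallest possible combined total.

There are 2^4 − 1 = 15 ways to divide the 5 stops into two non-empty groups. For each, the best each vehicle can do is its own shortest tour through its group:
  {H9} + {R8, Q7, B4, H2}: 50 + 70 = 120
  {R8} + {H9, Q7, B4, H2}: 16 + 84 = 100
  {H9, R8} + {Q7, B4, H2}: 50 + 70 = 120
  {Q7} + {H9, R8, B4, H2}: 38 + 67 = 105
  {H9, Q7} + {R8, B4, H2}: 71 + 58 = 129
  {R8, Q7} + {H9, B4, H2}: 43 + 67 = 110
  … (15 splits in total)
  {B4} + {H9, R8, Q7, H2}: 28 + 71 = 99  ← best
Best: vehicle 1 DC → B4 → DC = 28; vehicle 2 DC → R8 → H2 → H9 → Q7 → DC = 71; combined 99.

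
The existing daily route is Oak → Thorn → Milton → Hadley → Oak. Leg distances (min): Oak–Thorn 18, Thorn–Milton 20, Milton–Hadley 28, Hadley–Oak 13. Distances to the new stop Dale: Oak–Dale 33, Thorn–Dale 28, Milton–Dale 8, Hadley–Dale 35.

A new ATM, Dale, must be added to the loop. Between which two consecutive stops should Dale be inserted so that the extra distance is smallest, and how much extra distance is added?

Insertion cost between consecutive stops i–j is d(i,Dale) + d(Dale,j) − d(i,j):
  between Oak and Thorn: 33 + 28 − 18 = 43
  between Thorn and Milton: 28 + 8 − 20 = 16
  between Milton and Hadley: 8 + 35 − 28 = 15
  between Hadley and Oak: 35 + 33 − 13 = 55
Cheapest insertion is between Milton and Hadley, adding 15.
New total = 79 + 15 = 94.

+15 min — insert Dale between Milton and Hadley.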